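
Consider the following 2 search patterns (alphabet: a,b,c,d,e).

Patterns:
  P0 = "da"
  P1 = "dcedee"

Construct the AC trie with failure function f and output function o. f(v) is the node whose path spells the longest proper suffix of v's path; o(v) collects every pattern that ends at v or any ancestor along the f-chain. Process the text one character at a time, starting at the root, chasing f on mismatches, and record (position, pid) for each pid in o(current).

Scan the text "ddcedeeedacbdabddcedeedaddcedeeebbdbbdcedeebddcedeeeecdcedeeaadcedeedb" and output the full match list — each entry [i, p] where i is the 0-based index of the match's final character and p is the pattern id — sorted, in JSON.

Build automaton:
Trie nodes:
  n0 'ε': d→1
  n1 'd': a→2 c→3
  n2 'da': ·  ←P0
  n3 'dc': e→4
  n4 'dce': d→5
  n5 'dced': e→6
  n6 'dcede': e→7
  n7 'dcedee': ·  ←P1

BFS fail/out derivation:
  fail(1) 'd': from fail(0)=0 chase 'd': 0 ⇒ 0;  out=∅∪out(0)=∅
  fail(2) 'da': from fail(1)=0 chase 'a': 0 ⇒ 0;  out={0}∪out(0)={0}
  fail(3) 'dc': from fail(1)=0 chase 'c': 0 ⇒ 0;  out=∅∪out(0)=∅
  fail(4) 'dce': from fail(3)=0 chase 'e': 0 ⇒ 0;  out=∅∪out(0)=∅
  fail(5) 'dced': from fail(4)=0 chase 'd': 0 ⇒ 1;  out=∅∪out(1)=∅
  fail(6) 'dcede': from fail(5)=1 chase 'e': 1→0 ⇒ 0;  out=∅∪out(0)=∅
  fail(7) 'dcedee': from fail(6)=0 chase 'e': 0 ⇒ 0;  out={1}∪out(0)={1}

Scan:
pos 0 'd': at 1
pos 1 'd': at 1 (via fail)
pos 2 'c': at 3
pos 3 'e': at 4
pos 4 'd': at 5
pos 5 'e': at 6
pos 6 'e': at 7  → match P1@[1:6]
pos 7 'e': at 0 (via fail)
pos 8 'd': at 1
pos 9 'a': at 2  → match P0@[8:9]
pos 10 'c': at 0 (via fail)
pos 11 'b': at 0
pos 12 'd': at 1
pos 13 'a': at 2  → match P0@[12:13]
pos 14 'b': at 0 (via fail)
pos 15 'd': at 1
pos 16 'd': at 1 (via fail)
pos 17 'c': at 3
pos 18 'e': at 4
pos 19 'd': at 5
pos 20 'e': at 6
pos 21 'e': at 7  → match P1@[16:21]
pos 22 'd': at 1 (via fail)
pos 23 'a': at 2  → match P0@[22:23]
pos 24 'd': at 1 (via fail)
pos 25 'd': at 1 (via fail)
pos 26 'c': at 3
pos 27 'e': at 4
pos 28 'd': at 5
pos 29 'e': at 6
pos 30 'e': at 7  → match P1@[25:30]
pos 31 'e': at 0 (via fail)
pos 32 'b': at 0
pos 33 'b': at 0
pos 34 'd': at 1
pos 35 'b': at 0 (via fail)
pos 36 'b': at 0
pos 37 'd': at 1
pos 38 'c': at 3
pos 39 'e': at 4
pos 40 'd': at 5
pos 41 'e': at 6
pos 42 'e': at 7  → match P1@[37:42]
pos 43 'b': at 0 (via fail)
pos 44 'd': at 1
pos 45 'd': at 1 (via fail)
pos 46 'c': at 3
pos 47 'e': at 4
pos 48 'd': at 5
pos 49 'e': at 6
pos 50 'e': at 7  → match P1@[45:50]
pos 51 'e': at 0 (via fail)
pos 52 'e': at 0
pos 53 'c': at 0
pos 54 'd': at 1
pos 55 'c': at 3
pos 56 'e': at 4
pos 57 'd': at 5
pos 58 'e': at 6
pos 59 'e': at 7  → match P1@[54:59]
pos 60 'a': at 0 (via fail)
pos 61 'a': at 0
pos 62 'd': at 1
pos 63 'c': at 3
pos 64 'e': at 4
pos 65 'd': at 5
pos 66 'e': at 6
pos 67 'e': at 7  → match P1@[62:67]
pos 68 'd': at 1 (via fail)
pos 69 'b': at 0 (via fail)

All matches (sorted): [[6,1],[9,0],[13,0],[21,1],[23,0],[30,1],[42,1],[50,1],[59,1],[67,1]]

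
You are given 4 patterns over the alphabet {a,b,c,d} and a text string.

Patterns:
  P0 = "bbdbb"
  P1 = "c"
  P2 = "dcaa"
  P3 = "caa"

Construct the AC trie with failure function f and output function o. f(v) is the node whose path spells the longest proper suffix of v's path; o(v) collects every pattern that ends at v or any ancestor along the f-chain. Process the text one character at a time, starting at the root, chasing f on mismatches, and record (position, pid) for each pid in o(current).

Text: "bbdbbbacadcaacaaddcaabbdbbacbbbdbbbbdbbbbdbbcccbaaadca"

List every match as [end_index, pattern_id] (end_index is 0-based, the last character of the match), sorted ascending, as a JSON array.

Construct AC machine:
Trie (insert patterns):
  0='ε' goto b→1 c→6 d→7
  1='b' goto b→2
  2='bb' goto d→3
  3='bbd' goto b→4
  4='bbdb' goto b→5
  5='bbdbb' goto ·  [P0 ends]
  6='c' goto a→11  [P1 ends]
  7='d' goto c→8
  8='dc' goto a→9
  9='dca' goto a→10
  10='dcaa' goto ·  [P2 ends]
  11='ca' goto a→12
  12='caa' goto ·  [P3 ends]

Failure links (BFS by depth):
  fail(1) 'b': from fail(0)=0 chase 'b': 0 ⇒ 0;  out=∅∪out(0)=∅
  fail(6) 'c': from fail(0)=0 chase 'c': 0 ⇒ 0;  out={1}∪out(0)={1}
  fail(7) 'd': from fail(0)=0 chase 'd': 0 ⇒ 0;  out=∅∪out(0)=∅
  fail(2) 'bb': from fail(1)=0 chase 'b': 0 ⇒ 1;  out=∅∪out(1)=∅
  fail(8) 'dc': from fail(7)=0 chase 'c': 0 ⇒ 6;  out=∅∪out(6)={1}
  fail(11) 'ca': from fail(6)=0 chase 'a': 0 ⇒ 0;  out=∅∪out(0)=∅
  fail(3) 'bbd': from fail(2)=1 chase 'd': 1→0 ⇒ 7;  out=∅∪out(7)=∅
  fail(9) 'dca': from fail(8)=6 chase 'a': 6 ⇒ 11;  out=∅∪out(11)=∅
  fail(12) 'caa': from fail(11)=0 chase 'a': 0 ⇒ 0;  out={3}∪out(0)={3}
  fail(4) 'bbdb': from fail(3)=7 chase 'b': 7→0 ⇒ 1;  out=∅∪out(1)=∅
  fail(10) 'dcaa': from fail(9)=11 chase 'a': 11 ⇒ 12;  out={2}∪out(12)={2,3}
  fail(5) 'bbdbb': from fail(4)=1 chase 'b': 1 ⇒ 2;  out={0}∪out(2)={0}

Scan:
i=0 'b': node 0→1
i=1 'b': node 1→2
i=2 'd': node 2→3
i=3 'b': node 3→4
i=4 'b': node 4→5  emit P0@[0:4]
i=5 'b': node 5→2 (via fail)
i=6 'a': node 2→0 (via fail)
i=7 'c': node 0→6  emit P1@[7:7]
i=8 'a': node 6→11
i=9 'd': node 11→7 (via fail)
i=10 'c': node 7→8  emit P1@[10:10]
i=11 'a': node 8→9
i=12 'a': node 9→10  emit P2@[9:12],P3@[10:12]
i=13 'c': node 10→6 (via fail)  emit P1@[13:13]
i=14 'a': node 6→11
i=15 'a': node 11→12  emit P3@[13:15]
i=16 'd': node 12→7 (via fail)
i=17 'd': node 7→7 (via fail)
i=18 'c': node 7→8  emit P1@[18:18]
i=19 'a': node 8→9
i=20 'a': node 9→10  emit P2@[17:20],P3@[18:20]
i=21 'b': node 10→1 (via fail)
i=22 'b': node 1→2
i=23 'd': node 2→3
i=24 'b': node 3→4
i=25 'b': node 4→5  emit P0@[21:25]
i=26 'a': node 5→0 (via fail)
i=27 'c': node 0→6  emit P1@[27:27]
i=28 'b': node 6→1 (via fail)
i=29 'b': node 1→2
i=30 'b': node 2→2 (via fail)
i=31 'd': node 2→3
i=32 'b': node 3→4
i=33 'b': node 4→5  emit P0@[29:33]
i=34 'b': node 5→2 (via fail)
i=35 'b': node 2→2 (via fail)
i=36 'd': node 2→3
i=37 'b': node 3→4
i=38 'b': node 4→5  emit P0@[34:38]
i=39 'b': node 5→2 (via fail)
i=40 'b': node 2→2 (via fail)
i=41 'd': node 2→3
i=42 'b': node 3→4
i=43 'b': node 4→5  emit P0@[39:43]
i=44 'c': node 5→6 (via fail)  emit P1@[44:44]
i=45 'c': node 6→6 (via fail)  emit P1@[45:45]
i=46 'c': node 6→6 (via fail)  emit P1@[46:46]
i=47 'b': node 6→1 (via fail)
i=48 'a': node 1→0 (via fail)
i=49 'a': node 0→0
i=50 'a': node 0→0
i=51 'd': node 0→7
i=52 'c': node 7→8  emit P1@[52:52]
i=53 'a': node 8→9

Matches: [[4,0],[7,1],[10,1],[12,2],[12,3],[13,1],[15,3],[18,1],[20,2],[20,3],[25,0],[27,1],[33,0],[38,0],[43,0],[44,1],[45,1],[46,1],[52,1]]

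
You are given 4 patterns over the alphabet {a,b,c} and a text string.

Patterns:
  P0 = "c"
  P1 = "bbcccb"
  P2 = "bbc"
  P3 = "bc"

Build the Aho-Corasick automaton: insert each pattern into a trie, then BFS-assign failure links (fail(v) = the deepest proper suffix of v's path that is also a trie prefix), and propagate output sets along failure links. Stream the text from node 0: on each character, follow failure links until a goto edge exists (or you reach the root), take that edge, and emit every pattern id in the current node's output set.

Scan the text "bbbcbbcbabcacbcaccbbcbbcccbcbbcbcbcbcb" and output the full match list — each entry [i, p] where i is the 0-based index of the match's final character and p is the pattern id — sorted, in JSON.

Build:
Trie (insert patterns):
  0='ε' goto b→2 c→1
  1='c' goto ·  [P0 ends]
  2='b' goto b→3 c→8
  3='bb' goto c→4
  4='bbc' goto c→5  [P2 ends]
  5='bbcc' goto c→6
  6='bbccc' goto b→7
  7='bbcccb' goto ·  [P1 ends]
  8='bc' goto ·  [P3 ends]

BFS fail/out derivation:
  fail(1) 'c': from fail(0)=0 chase 'c': 0 ⇒ 0;  out={0}∪out(0)={0}
  fail(2) 'b': from fail(0)=0 chase 'b': 0 ⇒ 0;  out=∅∪out(0)=∅
  fail(3) 'bb': from fail(2)=0 chase 'b': 0 ⇒ 2;  out=∅∪out(2)=∅
  fail(8) 'bc': from fail(2)=0 chase 'c': 0 ⇒ 1;  out={3}∪out(1)={0,3}
  fail(4) 'bbc': from fail(3)=2 chase 'c': 2 ⇒ 8;  out={2}∪out(8)={0,2,3}
  fail(5) 'bbcc': from fail(4)=8 chase 'c': 8→1→0 ⇒ 1;  out=∅∪out(1)={0}
  fail(6) 'bbccc': from fail(5)=1 chase 'c': 1→0 ⇒ 1;  out=∅∪out(1)={0}
  fail(7) 'bbcccb': from fail(6)=1 chase 'b': 1→0 ⇒ 2;  out={1}∪out(2)={1}

Text stream:
pos 0 'b': at 2
pos 1 'b': at 3
pos 2 'b': at 3 (fail-walked)
pos 3 'c': at 4  ** P0@[3:3],P2@[1:3],P3@[2:3]
pos 4 'b': at 2 (fail-walked)
pos 5 'b': at 3
pos 6 'c': at 4  ** P0@[6:6],P2@[4:6],P3@[5:6]
pos 7 'b': at 2 (fail-walked)
pos 8 'a': at 0 (fail-walked)
pos 9 'b': at 2
pos 10 'c': at 8  ** P0@[10:10],P3@[9:10]
pos 11 'a': at 0 (fail-walked)
pos 12 'c': at 1  ** P0@[12:12]
pos 13 'b': at 2 (fail-walked)
pos 14 'c': at 8  ** P0@[14:14],P3@[13:14]
pos 15 'a': at 0 (fail-walked)
pos 16 'c': at 1  ** P0@[16:16]
pos 17 'c': at 1 (fail-walked)  ** P0@[17:17]
pos 18 'b': at 2 (fail-walked)
pos 19 'b': at 3
pos 20 'c': at 4  ** P0@[20:20],P2@[18:20],P3@[19:20]
pos 21 'b': at 2 (fail-walked)
pos 22 'b': at 3
pos 23 'c': at 4  ** P0@[23:23],P2@[21:23],P3@[22:23]
pos 24 'c': at 5  ** P0@[24:24]
pos 25 'c': at 6  ** P0@[25:25]
pos 26 'b': at 7  ** P1@[21:26]
pos 27 'c': at 8 (fail-walked)  ** P0@[27:27],P3@[26:27]
pos 28 'b': at 2 (fail-walked)
pos 29 'b': at 3
pos 30 'c': at 4  ** P0@[30:30],P2@[28:30],P3@[29:30]
pos 31 'b': at 2 (fail-walked)
pos 32 'c': at 8  ** P0@[32:32],P3@[31:32]
pos 33 'b': at 2 (fail-walked)
pos 34 'c': at 8  ** P0@[34:34],P3@[33:34]
pos 35 'b': at 2 (fail-walked)
pos 36 'c': at 8  ** P0@[36:36],P3@[35:36]
pos 37 'b': at 2 (fail-walked)

All matches (sorted): [[3,0],[3,2],[3,3],[6,0],[6,2],[6,3],[10,0],[10,3],[12,0],[14,0],[14,3],[16,0],[17,0],[20,0],[20,2],[20,3],[23,0],[23,2],[23,3],[24,0],[25,0],[26,1],[27,0],[27,3],[30,0],[30,2],[30,3],[32,0],[32,3],[34,0],[34,3],[36,0],[36,3]]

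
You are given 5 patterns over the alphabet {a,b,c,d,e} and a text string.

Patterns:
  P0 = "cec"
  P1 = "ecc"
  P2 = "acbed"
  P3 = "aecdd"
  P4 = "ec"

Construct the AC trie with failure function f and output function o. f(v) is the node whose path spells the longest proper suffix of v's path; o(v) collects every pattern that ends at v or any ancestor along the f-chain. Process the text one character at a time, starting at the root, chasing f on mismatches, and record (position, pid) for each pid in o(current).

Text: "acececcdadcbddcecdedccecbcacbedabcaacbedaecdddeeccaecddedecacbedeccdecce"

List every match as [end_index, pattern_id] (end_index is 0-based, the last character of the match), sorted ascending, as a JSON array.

Construct AC machine:
Trie nodes:
  n0 'ε': a→7 c→1 e→4
  n1 'c': e→2
  n2 'ce': c→3
  n3 'cec': ·  [P0 ends]
  n4 'e': c→5
  n5 'ec': c→6  [P4 ends]
  n6 'ecc': ·  [P1 ends]
  n7 'a': c→8 e→12
  n8 'ac': b→9
  n9 'acb': e→10
  n10 'acbe': d→11
  n11 'acbed': ·  [P2 ends]
  n12 'ae': c→13
  n13 'aec': d→14
  n14 'aecd': d→15
  n15 'aecdd': ·  [P3 ends]

BFS fail/out derivation:
  n1('c'): parent n0 fail=0; on 'c' 0 → fail=0;  out ∅∪∅=∅
  n4('e'): parent n0 fail=0; on 'e' 0 → fail=0;  out ∅∪∅=∅
  n7('a'): parent n0 fail=0; on 'a' 0 → fail=0;  out ∅∪∅=∅
  n2('ce'): parent n1 fail=0; on 'e' 0 → fail=4;  out ∅∪∅=∅
  n5('ec'): parent n4 fail=0; on 'c' 0 → fail=1;  out {4}∪∅={4}
  n8('ac'): parent n7 fail=0; on 'c' 0 → fail=1;  out ∅∪∅=∅
  n12('ae'): parent n7 fail=0; on 'e' 0 → fail=4;  out ∅∪∅=∅
  n3('cec'): parent n2 fail=4; on 'c' 4 → fail=5;  out {0}∪{4}={0,4}
  n6('ecc'): parent n5 fail=1; on 'c' 1→0 → fail=1;  out {1}∪∅={1}
  n9('acb'): parent n8 fail=1; on 'b' 1→0 → fail=0;  out ∅∪∅=∅
  n13('aec'): parent n12 fail=4; on 'c' 4 → fail=5;  out ∅∪{4}={4}
  n10('acbe'): parent n9 fail=0; on 'e' 0 → fail=4;  out ∅∪∅=∅
  n14('aecd'): parent n13 fail=5; on 'd' 5→1→0 → fail=0;  out ∅∪∅=∅
  n11('acbed'): parent n10 fail=4; on 'd' 4→0 → fail=0;  out {2}∪∅={2}
  n15('aecdd'): parent n14 fail=0; on 'd' 0 → fail=0;  out {3}∪∅={3}

Scan:
pos 0 'a': at 7
pos 1 'c': at 8
pos 2 'e': at 2 (via fail)
pos 3 'c': at 3  → match P0@[1:3],P4@[2:3]
pos 4 'e': at 2 (via fail)
pos 5 'c': at 3  → match P0@[3:5],P4@[4:5]
pos 6 'c': at 6 (via fail)  → match P1@[4:6]
pos 7 'd': at 0 (via fail)
pos 8 'a': at 7
pos 9 'd': at 0 (via fail)
pos 10 'c': at 1
pos 11 'b': at 0 (via fail)
pos 12 'd': at 0
pos 13 'd': at 0
pos 14 'c': at 1
pos 15 'e': at 2
pos 16 'c': at 3  → match P0@[14:16],P4@[15:16]
pos 17 'd': at 0 (via fail)
pos 18 'e': at 4
pos 19 'd': at 0 (via fail)
pos 20 'c': at 1
pos 21 'c': at 1 (via fail)
pos 22 'e': at 2
pos 23 'c': at 3  → match P0@[21:23],P4@[22:23]
pos 24 'b': at 0 (via fail)
pos 25 'c': at 1
pos 26 'a': at 7 (via fail)
pos 27 'c': at 8
pos 28 'b': at 9
pos 29 'e': at 10
pos 30 'd': at 11  → match P2@[26:30]
pos 31 'a': at 7 (via fail)
pos 32 'b': at 0 (via fail)
pos 33 'c': at 1
pos 34 'a': at 7 (via fail)
pos 35 'a': at 7 (via fail)
pos 36 'c': at 8
pos 37 'b': at 9
pos 38 'e': at 10
pos 39 'd': at 11  → match P2@[35:39]
pos 40 'a': at 7 (via fail)
pos 41 'e': at 12
pos 42 'c': at 13  → match P4@[41:42]
pos 43 'd': at 14
pos 44 'd': at 15  → match P3@[40:44]
pos 45 'd': at 0 (via fail)
pos 46 'e': at 4
pos 47 'e': at 4 (via fail)
pos 48 'c': at 5  → match P4@[47:48]
pos 49 'c': at 6  → match P1@[47:49]
pos 50 'a': at 7 (via fail)
pos 51 'e': at 12
pos 52 'c': at 13  → match P4@[51:52]
pos 53 'd': at 14
pos 54 'd': at 15  → match P3@[50:54]
pos 55 'e': at 4 (via fail)
pos 56 'd': at 0 (via fail)
pos 57 'e': at 4
pos 58 'c': at 5  → match P4@[57:58]
pos 59 'a': at 7 (via fail)
pos 60 'c': at 8
pos 61 'b': at 9
pos 62 'e': at 10
pos 63 'd': at 11  → match P2@[59:63]
pos 64 'e': at 4 (via fail)
pos 65 'c': at 5  → match P4@[64:65]
pos 66 'c': at 6  → match P1@[64:66]
pos 67 'd': at 0 (via fail)
pos 68 'e': at 4
pos 69 'c': at 5  → match P4@[68:69]
pos 70 'c': at 6  → match P1@[68:70]
pos 71 'e': at 2 (via fail)

Matches: [[3,0],[3,4],[5,0],[5,4],[6,1],[16,0],[16,4],[23,0],[23,4],[30,2],[39,2],[42,4],[44,3],[48,4],[49,1],[52,4],[54,3],[58,4],[63,2],[65,4],[66,1],[69,4],[70,1]]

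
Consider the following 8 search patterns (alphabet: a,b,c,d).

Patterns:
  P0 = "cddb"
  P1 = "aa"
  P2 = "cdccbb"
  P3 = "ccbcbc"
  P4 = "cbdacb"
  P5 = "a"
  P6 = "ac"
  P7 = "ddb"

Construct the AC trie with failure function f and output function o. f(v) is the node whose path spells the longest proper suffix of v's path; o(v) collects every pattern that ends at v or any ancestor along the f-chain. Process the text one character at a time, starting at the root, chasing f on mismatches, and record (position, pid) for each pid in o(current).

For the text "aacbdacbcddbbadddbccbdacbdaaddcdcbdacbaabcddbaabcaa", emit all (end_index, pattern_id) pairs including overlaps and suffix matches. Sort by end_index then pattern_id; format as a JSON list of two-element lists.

Construct AC machine:
Trie (insert patterns):
  n0 'ε': a→5 c→1 d→22
  n1 'c': b→16 c→11 d→2
  n2 'cd': c→7 d→3
  n3 'cdd': b→4
  n4 'cddb': ·  [P0 ends]
  n5 'a': a→6 c→21  [P5 ends]
  n6 'aa': ·  [P1 ends]
  n7 'cdc': c→8
  n8 'cdcc': b→9
  n9 'cdccb': b→10
  n10 'cdccbb': ·  [P2 ends]
  n11 'cc': b→12
  n12 'ccb': c→13
  n13 'ccbc': b→14
  n14 'ccbcb': c→15
  n15 'ccbcbc': ·  [P3 ends]
  n16 'cb': d→17
  n17 'cbd': a→18
  n18 'cbda': c→19
  n19 'cbdac': b→20
  n20 'cbdacb': ·  [P4 ends]
  n21 'ac': ·  [P6 ends]
  n22 'd': d→23
  n23 'dd': b→24
  n24 'ddb': ·  [P7 ends]

Failure links (BFS by depth):
  fail(1) 'c': from fail(0)=0 chase 'c': 0 ⇒ 0;  out=∅∪out(0)=∅
  fail(5) 'a': from fail(0)=0 chase 'a': 0 ⇒ 0;  out={5}∪out(0)={5}
  fail(22) 'd': from fail(0)=0 chase 'd': 0 ⇒ 0;  out=∅∪out(0)=∅
  fail(2) 'cd': from fail(1)=0 chase 'd': 0 ⇒ 22;  out=∅∪out(22)=∅
  fail(6) 'aa': from fail(5)=0 chase 'a': 0 ⇒ 5;  out={1}∪out(5)={1,5}
  fail(11) 'cc': from fail(1)=0 chase 'c': 0 ⇒ 1;  out=∅∪out(1)=∅
  fail(16) 'cb': from fail(1)=0 chase 'b': 0 ⇒ 0;  out=∅∪out(0)=∅
  fail(21) 'ac': from fail(5)=0 chase 'c': 0 ⇒ 1;  out={6}∪out(1)={6}
  fail(23) 'dd': from fail(22)=0 chase 'd': 0 ⇒ 22;  out=∅∪out(22)=∅
  fail(3) 'cdd': from fail(2)=22 chase 'd': 22 ⇒ 23;  out=∅∪out(23)=∅
  fail(7) 'cdc': from fail(2)=22 chase 'c': 22→0 ⇒ 1;  out=∅∪out(1)=∅
  fail(12) 'ccb': from fail(11)=1 chase 'b': 1 ⇒ 16;  out=∅∪out(16)=∅
  fail(17) 'cbd': from fail(16)=0 chase 'd': 0 ⇒ 22;  out=∅∪out(22)=∅
  fail(24) 'ddb': from fail(23)=22 chase 'b': 22→0 ⇒ 0;  out={7}∪out(0)={7}
  fail(4) 'cddb': from fail(3)=23 chase 'b': 23 ⇒ 24;  out={0}∪out(24)={0,7}
  fail(8) 'cdcc': from fail(7)=1 chase 'c': 1 ⇒ 11;  out=∅∪out(11)=∅
  fail(13) 'ccbc': from fail(12)=16 chase 'c': 16→0 ⇒ 1;  out=∅∪out(1)=∅
  fail(18) 'cbda': from fail(17)=22 chase 'a': 22→0 ⇒ 5;  out=∅∪out(5)={5}
  fail(9) 'cdccb': from fail(8)=11 chase 'b': 11 ⇒ 12;  out=∅∪out(12)=∅
  fail(14) 'ccbcb': from fail(13)=1 chase 'b': 1 ⇒ 16;  out=∅∪out(16)=∅
  fail(19) 'cbdac': from fail(18)=5 chase 'c': 5 ⇒ 21;  out=∅∪out(21)={6}
  fail(10) 'cdccbb': from fail(9)=12 chase 'b': 12→16→0 ⇒ 0;  out={2}∪out(0)={2}
  fail(15) 'ccbcbc': from fail(14)=16 chase 'c': 16→0 ⇒ 1;  out={3}∪out(1)={3}
  fail(20) 'cbdacb': from fail(19)=21 chase 'b': 21→1 ⇒ 16;  out={4}∪out(16)={4}

Scan:
pos 0 'a': at 5  emit P5@[0:0]
pos 1 'a': at 6  emit P1@[0:1],P5@[1:1]
pos 2 'c': at 21 (via fail)  emit P6@[1:2]
pos 3 'b': at 16 (via fail)
pos 4 'd': at 17
pos 5 'a': at 18  emit P5@[5:5]
pos 6 'c': at 19  emit P6@[5:6]
pos 7 'b': at 20  emit P4@[2:7]
pos 8 'c': at 1 (via fail)
pos 9 'd': at 2
pos 10 'd': at 3
pos 11 'b': at 4  emit P0@[8:11],P7@[9:11]
pos 12 'b': at 0 (via fail)
pos 13 'a': at 5  emit P5@[13:13]
pos 14 'd': at 22 (via fail)
pos 15 'd': at 23
pos 16 'd': at 23 (via fail)
pos 17 'b': at 24  emit P7@[15:17]
pos 18 'c': at 1 (via fail)
pos 19 'c': at 11
pos 20 'b': at 12
pos 21 'd': at 17 (via fail)
pos 22 'a': at 18  emit P5@[22:22]
pos 23 'c': at 19  emit P6@[22:23]
pos 24 'b': at 20  emit P4@[19:24]
pos 25 'd': at 17 (via fail)
pos 26 'a': at 18  emit P5@[26:26]
pos 27 'a': at 6 (via fail)  emit P1@[26:27],P5@[27:27]
pos 28 'd': at 22 (via fail)
pos 29 'd': at 23
pos 30 'c': at 1 (via fail)
pos 31 'd': at 2
pos 32 'c': at 7
pos 33 'b': at 16 (via fail)
pos 34 'd': at 17
pos 35 'a': at 18  emit P5@[35:35]
pos 36 'c': at 19  emit P6@[35:36]
pos 37 'b': at 20  emit P4@[32:37]
pos 38 'a': at 5 (via fail)  emit P5@[38:38]
pos 39 'a': at 6  emit P1@[38:39],P5@[39:39]
pos 40 'b': at 0 (via fail)
pos 41 'c': at 1
pos 42 'd': at 2
pos 43 'd': at 3
pos 44 'b': at 4  emit P0@[41:44],P7@[42:44]
pos 45 'a': at 5 (via fail)  emit P5@[45:45]
pos 46 'a': at 6  emit P1@[45:46],P5@[46:46]
pos 47 'b': at 0 (via fail)
pos 48 'c': at 1
pos 49 'a': at 5 (via fail)  emit P5@[49:49]
pos 50 'a': at 6  emit P1@[49:50],P5@[50:50]

Result: [[0,5],[1,1],[1,5],[2,6],[5,5],[6,6],[7,4],[11,0],[11,7],[13,5],[17,7],[22,5],[23,6],[24,4],[26,5],[27,1],[27,5],[35,5],[36,6],[37,4],[38,5],[39,1],[39,5],[44,0],[44,7],[45,5],[46,1],[46,5],[49,5],[50,1],[50,5]]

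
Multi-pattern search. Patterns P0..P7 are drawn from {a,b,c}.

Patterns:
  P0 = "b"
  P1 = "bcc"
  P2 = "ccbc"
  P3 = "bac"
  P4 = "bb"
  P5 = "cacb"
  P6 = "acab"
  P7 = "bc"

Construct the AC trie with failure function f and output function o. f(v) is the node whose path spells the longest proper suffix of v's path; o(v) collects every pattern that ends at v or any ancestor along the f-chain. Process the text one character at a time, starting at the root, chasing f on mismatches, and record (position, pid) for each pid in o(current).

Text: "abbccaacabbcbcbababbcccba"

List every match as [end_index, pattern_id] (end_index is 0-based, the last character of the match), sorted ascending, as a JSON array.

Build:
Trie (insert patterns):
  0='ε' goto a→14 b→1 c→4
  1='b' goto a→8 b→10 c→2  ←P0
  2='bc' goto c→3  ←P7
  3='bcc' goto ·  ←P1
  4='c' goto a→11 c→5
  5='cc' goto b→6
  6='ccb' goto c→7
  7='ccbc' goto ·  ←P2
  8='ba' goto c→9
  9='bac' goto ·  ←P3
  10='bb' goto ·  ←P4
  11='ca' goto c→12
  12='cac' goto b→13
  13='cacb' goto ·  ←P5
  14='a' goto c→15
  15='ac' goto a→16
  16='aca' goto b→17
  17='acab' goto ·  ←P6

BFS fail/out derivation:
  n1('b'): parent n0 fail=0; on 'b' 0 → fail=0;  out {0}∪∅={0}
  n4('c'): parent n0 fail=0; on 'c' 0 → fail=0;  out ∅∪∅=∅
  n14('a'): parent n0 fail=0; on 'a' 0 → fail=0;  out ∅∪∅=∅
  n2('bc'): parent n1 fail=0; on 'c' 0 → fail=4;  out {7}∪∅={7}
  n5('cc'): parent n4 fail=0; on 'c' 0 → fail=4;  out ∅∪∅=∅
  n8('ba'): parent n1 fail=0; on 'a' 0 → fail=14;  out ∅∪∅=∅
  n10('bb'): parent n1 fail=0; on 'b' 0 → fail=1;  out {4}∪{0}={0,4}
  n11('ca'): parent n4 fail=0; on 'a' 0 → fail=14;  out ∅∪∅=∅
  n15('ac'): parent n14 fail=0; on 'c' 0 → fail=4;  out ∅∪∅=∅
  n3('bcc'): parent n2 fail=4; on 'c' 4 → fail=5;  out {1}∪∅={1}
  n6('ccb'): parent n5 fail=4; on 'b' 4→0 → fail=1;  out ∅∪{0}={0}
  n9('bac'): parent n8 fail=14; on 'c' 14 → fail=15;  out {3}∪∅={3}
  n12('cac'): parent n11 fail=14; on 'c' 14 → fail=15;  out ∅∪∅=∅
  n16('aca'): parent n15 fail=4; on 'a' 4 → fail=11;  out ∅∪∅=∅
  n7('ccbc'): parent n6 fail=1; on 'c' 1 → fail=2;  out {2}∪{7}={2,7}
  n13('cacb'): parent n12 fail=15; on 'b' 15→4→0 → fail=1;  out {5}∪{0}={0,5}
  n17('acab'): parent n16 fail=11; on 'b' 11→14→0 → fail=1;  out {6}∪{0}={0,6}

Run:
i=0 'a': node 0→14
i=1 'b': node 14→1 ·f  emit P0@[1:1]
i=2 'b': node 1→10  emit P0@[2:2],P4@[1:2]
i=3 'c': node 10→2 ·f  emit P7@[2:3]
i=4 'c': node 2→3  emit P1@[2:4]
i=5 'a': node 3→11 ·f
i=6 'a': node 11→14 ·f
i=7 'c': node 14→15
i=8 'a': node 15→16
i=9 'b': node 16→17  emit P0@[9:9],P6@[6:9]
i=10 'b': node 17→10 ·f  emit P0@[10:10],P4@[9:10]
i=11 'c': node 10→2 ·f  emit P7@[10:11]
i=12 'b': node 2→1 ·f  emit P0@[12:12]
i=13 'c': node 1→2  emit P7@[12:13]
i=14 'b': node 2→1 ·f  emit P0@[14:14]
i=15 'a': node 1→8
i=16 'b': node 8→1 ·f  emit P0@[16:16]
i=17 'a': node 1→8
i=18 'b': node 8→1 ·f  emit P0@[18:18]
i=19 'b': node 1→10  emit P0@[19:19],P4@[18:19]
i=20 'c': node 10→2 ·f  emit P7@[19:20]
i=21 'c': node 2→3  emit P1@[19:21]
i=22 'c': node 3→5 ·f
i=23 'b': node 5→6  emit P0@[23:23]
i=24 'a': node 6→8 ·f

Result: [[1,0],[2,0],[2,4],[3,7],[4,1],[9,0],[9,6],[10,0],[10,4],[11,7],[12,0],[13,7],[14,0],[16,0],[18,0],[19,0],[19,4],[20,7],[21,1],[23,0]]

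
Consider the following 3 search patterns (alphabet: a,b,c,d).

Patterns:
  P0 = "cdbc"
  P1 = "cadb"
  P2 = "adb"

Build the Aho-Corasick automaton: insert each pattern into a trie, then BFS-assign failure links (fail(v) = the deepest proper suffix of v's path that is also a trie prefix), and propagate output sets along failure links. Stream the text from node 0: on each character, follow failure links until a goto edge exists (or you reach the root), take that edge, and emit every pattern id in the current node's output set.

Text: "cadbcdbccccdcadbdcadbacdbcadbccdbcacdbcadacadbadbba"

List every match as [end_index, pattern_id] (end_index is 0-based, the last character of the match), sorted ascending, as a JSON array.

Build:
Trie (insert patterns):
  n0 'ε': a→8 c→1
  n1 'c': a→5 d→2
  n2 'cd': b→3
  n3 'cdb': c→4
  n4 'cdbc': ·  ←P0
  n5 'ca': d→6
  n6 'cad': b→7
  n7 'cadb': ·  ←P1
  n8 'a': d→9
  n9 'ad': b→10
  n10 'adb': ·  ←P2

BFS fail/out derivation:
  n1('c'): parent n0 fail=0; on 'c' 0 → fail=0;  out ∅∪∅=∅
  n8('a'): parent n0 fail=0; on 'a' 0 → fail=0;  out ∅∪∅=∅
  n2('cd'): parent n1 fail=0; on 'd' 0 → fail=0;  out ∅∪∅=∅
  n5('ca'): parent n1 fail=0; on 'a' 0 → fail=8;  out ∅∪∅=∅
  n9('ad'): parent n8 fail=0; on 'd' 0 → fail=0;  out ∅∪∅=∅
  n3('cdb'): parent n2 fail=0; on 'b' 0 → fail=0;  out ∅∪∅=∅
  n6('cad'): parent n5 fail=8; on 'd' 8 → fail=9;  out ∅∪∅=∅
  n10('adb'): parent n9 fail=0; on 'b' 0 → fail=0;  out {2}∪∅={2}
  n4('cdbc'): parent n3 fail=0; on 'c' 0 → fail=1;  out {0}∪∅={0}
  n7('cadb'): parent n6 fail=9; on 'b' 9 → fail=10;  out {1}∪{2}={1,2}

Scan:
pos 0 'c': at 1
pos 1 'a': at 5
pos 2 'd': at 6
pos 3 'b': at 7  → match P1@[0:3],P2@[1:3]
pos 4 'c': at 1 (fail-walked)
pos 5 'd': at 2
pos 6 'b': at 3
pos 7 'c': at 4  → match P0@[4:7]
pos 8 'c': at 1 (fail-walked)
pos 9 'c': at 1 (fail-walked)
pos 10 'c': at 1 (fail-walked)
pos 11 'd': at 2
pos 12 'c': at 1 (fail-walked)
pos 13 'a': at 5
pos 14 'd': at 6
pos 15 'b': at 7  → match P1@[12:15],P2@[13:15]
pos 16 'd': at 0 (fail-walked)
pos 17 'c': at 1
pos 18 'a': at 5
pos 19 'd': at 6
pos 20 'b': at 7  → match P1@[17:20],P2@[18:20]
pos 21 'a': at 8 (fail-walked)
pos 22 'c': at 1 (fail-walked)
pos 23 'd': at 2
pos 24 'b': at 3
pos 25 'c': at 4  → match P0@[22:25]
pos 26 'a': at 5 (fail-walked)
pos 27 'd': at 6
pos 28 'b': at 7  → match P1@[25:28],P2@[26:28]
pos 29 'c': at 1 (fail-walked)
pos 30 'c': at 1 (fail-walked)
pos 31 'd': at 2
pos 32 'b': at 3
pos 33 'c': at 4  → match P0@[30:33]
pos 34 'a': at 5 (fail-walked)
pos 35 'c': at 1 (fail-walked)
pos 36 'd': at 2
pos 37 'b': at 3
pos 38 'c': at 4  → match P0@[35:38]
pos 39 'a': at 5 (fail-walked)
pos 40 'd': at 6
pos 41 'a': at 8 (fail-walked)
pos 42 'c': at 1 (fail-walked)
pos 43 'a': at 5
pos 44 'd': at 6
pos 45 'b': at 7  → match P1@[42:45],P2@[43:45]
pos 46 'a': at 8 (fail-walked)
pos 47 'd': at 9
pos 48 'b': at 10  → match P2@[46:48]
pos 49 'b': at 0 (fail-walked)
pos 50 'a': at 8

Matches: [[3,1],[3,2],[7,0],[15,1],[15,2],[20,1],[20,2],[25,0],[28,1],[28,2],[33,0],[38,0],[45,1],[45,2],[48,2]]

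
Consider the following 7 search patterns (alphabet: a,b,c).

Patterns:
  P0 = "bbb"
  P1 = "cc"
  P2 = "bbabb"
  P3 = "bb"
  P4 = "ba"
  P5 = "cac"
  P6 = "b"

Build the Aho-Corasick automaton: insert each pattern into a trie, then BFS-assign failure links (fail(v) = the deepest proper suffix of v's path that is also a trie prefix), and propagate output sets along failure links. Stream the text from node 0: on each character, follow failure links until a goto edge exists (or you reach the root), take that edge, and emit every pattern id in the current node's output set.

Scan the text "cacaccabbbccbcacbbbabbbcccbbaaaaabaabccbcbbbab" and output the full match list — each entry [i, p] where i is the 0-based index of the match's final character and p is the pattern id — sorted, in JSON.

Build:
Trie nodes:
  n0 'ε': b→1 c→4
  n1 'b': a→9 b→2  [P6 ends]
  n2 'bb': a→6 b→3  [P3 ends]
  n3 'bbb': ·  [P0 ends]
  n4 'c': a→10 c→5
  n5 'cc': ·  [P1 ends]
  n6 'bba': b→7
  n7 'bbab': b→8
  n8 'bbabb': ·  [P2 ends]
  n9 'ba': ·  [P4 ends]
  n10 'ca': c→11
  n11 'cac': ·  [P5 ends]

BFS fail/out derivation:
  n1('b'): parent n0 fail=0; on 'b' 0 → fail=0;  out {6}∪∅={6}
  n4('c'): parent n0 fail=0; on 'c' 0 → fail=0;  out ∅∪∅=∅
  n2('bb'): parent n1 fail=0; on 'b' 0 → fail=1;  out {3}∪{6}={3,6}
  n5('cc'): parent n4 fail=0; on 'c' 0 → fail=4;  out {1}∪∅={1}
  n9('ba'): parent n1 fail=0; on 'a' 0 → fail=0;  out {4}∪∅={4}
  n10('ca'): parent n4 fail=0; on 'a' 0 → fail=0;  out ∅∪∅=∅
  n3('bbb'): parent n2 fail=1; on 'b' 1 → fail=2;  out {0}∪{3,6}={0,3,6}
  n6('bba'): parent n2 fail=1; on 'a' 1 → fail=9;  out ∅∪{4}={4}
  n11('cac'): parent n10 fail=0; on 'c' 0 → fail=4;  out {5}∪∅={5}
  n7('bbab'): parent n6 fail=9; on 'b' 9→0 → fail=1;  out ∅∪{6}={6}
  n8('bbabb'): parent n7 fail=1; on 'b' 1 → fail=2;  out {2}∪{3,6}={2,3,6}

Scan:
pos 0 'c': at 4
pos 1 'a': at 10
pos 2 'c': at 11  ** P5@[0:2]
pos 3 'a': at 10 (fail-walked)
pos 4 'c': at 11  ** P5@[2:4]
pos 5 'c': at 5 (fail-walked)  ** P1@[4:5]
pos 6 'a': at 10 (fail-walked)
pos 7 'b': at 1 (fail-walked)  ** P6@[7:7]
pos 8 'b': at 2  ** P3@[7:8],P6@[8:8]
pos 9 'b': at 3  ** P0@[7:9],P3@[8:9],P6@[9:9]
pos 10 'c': at 4 (fail-walked)
pos 11 'c': at 5  ** P1@[10:11]
pos 12 'b': at 1 (fail-walked)  ** P6@[12:12]
pos 13 'c': at 4 (fail-walked)
pos 14 'a': at 10
pos 15 'c': at 11  ** P5@[13:15]
pos 16 'b': at 1 (fail-walked)  ** P6@[16:16]
pos 17 'b': at 2  ** P3@[16:17],P6@[17:17]
pos 18 'b': at 3  ** P0@[16:18],P3@[17:18],P6@[18:18]
pos 19 'a': at 6 (fail-walked)  ** P4@[18:19]
pos 20 'b': at 7  ** P6@[20:20]
pos 21 'b': at 8  ** P2@[17:21],P3@[20:21],P6@[21:21]
pos 22 'b': at 3 (fail-walked)  ** P0@[20:22],P3@[21:22],P6@[22:22]
pos 23 'c': at 4 (fail-walked)
pos 24 'c': at 5  ** P1@[23:24]
pos 25 'c': at 5 (fail-walked)  ** P1@[24:25]
pos 26 'b': at 1 (fail-walked)  ** P6@[26:26]
pos 27 'b': at 2  ** P3@[26:27],P6@[27:27]
pos 28 'a': at 6  ** P4@[27:28]
pos 29 'a': at 0 (fail-walked)
pos 30 'a': at 0
pos 31 'a': at 0
pos 32 'a': at 0
pos 33 'b': at 1  ** P6@[33:33]
pos 34 'a': at 9  ** P4@[33:34]
pos 35 'a': at 0 (fail-walked)
pos 36 'b': at 1  ** P6@[36:36]
pos 37 'c': at 4 (fail-walked)
pos 38 'c': at 5  ** P1@[37:38]
pos 39 'b': at 1 (fail-walked)  ** P6@[39:39]
pos 40 'c': at 4 (fail-walked)
pos 41 'b': at 1 (fail-walked)  ** P6@[41:41]
pos 42 'b': at 2  ** P3@[41:42],P6@[42:42]
pos 43 'b': at 3  ** P0@[41:43],P3@[42:43],P6@[43:43]
pos 44 'a': at 6 (fail-walked)  ** P4@[43:44]
pos 45 'b': at 7  ** P6@[45:45]

Matches: [[2,5],[4,5],[5,1],[7,6],[8,3],[8,6],[9,0],[9,3],[9,6],[11,1],[12,6],[15,5],[16,6],[17,3],[17,6],[18,0],[18,3],[18,6],[19,4],[20,6],[21,2],[21,3],[21,6],[22,0],[22,3],[22,6],[24,1],[25,1],[26,6],[27,3],[27,6],[28,4],[33,6],[34,4],[36,6],[38,1],[39,6],[41,6],[42,3],[42,6],[43,0],[43,3],[43,6],[44,4],[45,6]]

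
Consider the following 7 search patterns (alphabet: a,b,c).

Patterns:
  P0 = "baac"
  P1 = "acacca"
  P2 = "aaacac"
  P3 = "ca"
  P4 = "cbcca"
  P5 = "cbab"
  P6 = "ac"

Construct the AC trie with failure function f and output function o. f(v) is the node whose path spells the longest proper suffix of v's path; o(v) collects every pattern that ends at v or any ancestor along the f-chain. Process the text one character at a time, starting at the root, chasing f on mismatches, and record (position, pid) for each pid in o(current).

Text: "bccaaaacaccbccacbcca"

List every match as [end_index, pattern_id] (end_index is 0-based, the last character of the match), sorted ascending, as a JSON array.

Build automaton:
Trie nodes:
  n0 'ε': a→5 b→1 c→16
  n1 'b': a→2
  n2 'ba': a→3
  n3 'baa': c→4
  n4 'baac': ·  [P0 ends]
  n5 'a': a→11 c→6
  n6 'ac': a→7  [P6 ends]
  n7 'aca': c→8
  n8 'acac': c→9
  n9 'acacc': a→10
  n10 'acacca': ·  [P1 ends]
  n11 'aa': a→12
  n12 'aaa': c→13
  n13 'aaac': a→14
  n14 'aaaca': c→15
  n15 'aaacac': ·  [P2 ends]
  n16 'c': a→17 b→18
  n17 'ca': ·  [P3 ends]
  n18 'cb': a→22 c→19
  n19 'cbc': c→20
  n20 'cbcc': a→21
  n21 'cbcca': ·  [P4 ends]
  n22 'cba': b→23
  n23 'cbab': ·  [P5 ends]

BFS fail/out derivation:
  n1('b'): parent n0 fail=0; on 'b' 0 → fail=0;  out ∅∪∅=∅
  n5('a'): parent n0 fail=0; on 'a' 0 → fail=0;  out ∅∪∅=∅
  n16('c'): parent n0 fail=0; on 'c' 0 → fail=0;  out ∅∪∅=∅
  n2('ba'): parent n1 fail=0; on 'a' 0 → fail=5;  out ∅∪∅=∅
  n6('ac'): parent n5 fail=0; on 'c' 0 → fail=16;  out {6}∪∅={6}
  n11('aa'): parent n5 fail=0; on 'a' 0 → fail=5;  out ∅∪∅=∅
  n17('ca'): parent n16 fail=0; on 'a' 0 → fail=5;  out {3}∪∅={3}
  n18('cb'): parent n16 fail=0; on 'b' 0 → fail=1;  out ∅∪∅=∅
  n3('baa'): parent n2 fail=5; on 'a' 5 → fail=11;  out ∅∪∅=∅
  n7('aca'): parent n6 fail=16; on 'a' 16 → fail=17;  out ∅∪{3}={3}
  n12('aaa'): parent n11 fail=5; on 'a' 5 → fail=11;  out ∅∪∅=∅
  n19('cbc'): parent n18 fail=1; on 'c' 1→0 → fail=16;  out ∅∪∅=∅
  n22('cba'): parent n18 fail=1; on 'a' 1 → fail=2;  out ∅∪∅=∅
  n4('baac'): parent n3 fail=11; on 'c' 11→5 → fail=6;  out {0}∪{6}={0,6}
  n8('acac'): parent n7 fail=17; on 'c' 17→5 → fail=6;  out ∅∪{6}={6}
  n13('aaac'): parent n12 fail=11; on 'c' 11→5 → fail=6;  out ∅∪{6}={6}
  n20('cbcc'): parent n19 fail=16; on 'c' 16→0 → fail=16;  out ∅∪∅=∅
  n23('cbab'): parent n22 fail=2; on 'b' 2→5→0 → fail=1;  out {5}∪∅={5}
  n9('acacc'): parent n8 fail=6; on 'c' 6→16→0 → fail=16;  out ∅∪∅=∅
  n14('aaaca'): parent n13 fail=6; on 'a' 6 → fail=7;  out ∅∪{3}={3}
  n21('cbcca'): parent n20 fail=16; on 'a' 16 → fail=17;  out {4}∪{3}={3,4}
  n10('acacca'): parent n9 fail=16; on 'a' 16 → fail=17;  out {1}∪{3}={1,3}
  n15('aaacac'): parent n14 fail=7; on 'c' 7 → fail=8;  out {2}∪{6}={2,6}

Text stream:
pos 0 'b': at 1
pos 1 'c': at 16 (fail-walked)
pos 2 'c': at 16 (fail-walked)
pos 3 'a': at 17  ** P3@[2:3]
pos 4 'a': at 11 (fail-walked)
pos 5 'a': at 12
pos 6 'a': at 12 (fail-walked)
pos 7 'c': at 13  ** P6@[6:7]
pos 8 'a': at 14  ** P3@[7:8]
pos 9 'c': at 15  ** P2@[4:9],P6@[8:9]
pos 10 'c': at 9 (fail-walked)
pos 11 'b': at 18 (fail-walked)
pos 12 'c': at 19
pos 13 'c': at 20
pos 14 'a': at 21  ** P3@[13:14],P4@[10:14]
pos 15 'c': at 6 (fail-walked)  ** P6@[14:15]
pos 16 'b': at 18 (fail-walked)
pos 17 'c': at 19
pos 18 'c': at 20
pos 19 'a': at 21  ** P3@[18:19],P4@[15:19]

All matches (sorted): [[3,3],[7,6],[8,3],[9,2],[9,6],[14,3],[14,4],[15,6],[19,3],[19,4]]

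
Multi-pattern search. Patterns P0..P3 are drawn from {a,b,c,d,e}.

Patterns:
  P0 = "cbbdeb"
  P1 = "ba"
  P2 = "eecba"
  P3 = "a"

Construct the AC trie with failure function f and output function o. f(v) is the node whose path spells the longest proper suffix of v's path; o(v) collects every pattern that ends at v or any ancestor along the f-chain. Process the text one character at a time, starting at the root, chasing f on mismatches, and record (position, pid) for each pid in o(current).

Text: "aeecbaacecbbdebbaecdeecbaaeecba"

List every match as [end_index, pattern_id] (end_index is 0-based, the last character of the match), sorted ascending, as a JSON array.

Construct AC machine:
Trie nodes:
  0='ε' goto a→14 b→7 c→1 e→9
  1='c' goto b→2
  2='cb' goto b→3
  3='cbb' goto d→4
  4='cbbd' goto e→5
  5='cbbde' goto b→6
  6='cbbdeb' goto ·  [P0 ends]
  7='b' goto a→8
  8='ba' goto ·  [P1 ends]
  9='e' goto e→10
  10='ee' goto c→11
  11='eec' goto b→12
  12='eecb' goto a→13
  13='eecba' goto ·  [P2 ends]
  14='a' goto ·  [P3 ends]

Failure links (BFS by depth):
  n1('c'): parent n0 fail=0; on 'c' 0 → fail=0;  out ∅∪∅=∅
  n7('b'): parent n0 fail=0; on 'b' 0 → fail=0;  out ∅∪∅=∅
  n9('e'): parent n0 fail=0; on 'e' 0 → fail=0;  out ∅∪∅=∅
  n14('a'): parent n0 fail=0; on 'a' 0 → fail=0;  out {3}∪∅={3}
  n2('cb'): parent n1 fail=0; on 'b' 0 → fail=7;  out ∅∪∅=∅
  n8('ba'): parent n7 fail=0; on 'a' 0 → fail=14;  out {1}∪{3}={1,3}
  n10('ee'): parent n9 fail=0; on 'e' 0 → fail=9;  out ∅∪∅=∅
  n3('cbb'): parent n2 fail=7; on 'b' 7→0 → fail=7;  out ∅∪∅=∅
  n11('eec'): parent n10 fail=9; on 'c' 9→0 → fail=1;  out ∅∪∅=∅
  n4('cbbd'): parent n3 fail=7; on 'd' 7→0 → fail=0;  out ∅∪∅=∅
  n12('eecb'): parent n11 fail=1; on 'b' 1 → fail=2;  out ∅∪∅=∅
  n5('cbbde'): parent n4 fail=0; on 'e' 0 → fail=9;  out ∅∪∅=∅
  n13('eecba'): parent n12 fail=2; on 'a' 2→7 → fail=8;  out {2}∪{1,3}={1,2,3}
  n6('cbbdeb'): parent n5 fail=9; on 'b' 9→0 → fail=7;  out {0}∪∅={0}

Text stream:
i=0 'a': node 0→14  ** P3@[0:0]
i=1 'e': node 14→9 (fail-walked)
i=2 'e': node 9→10
i=3 'c': node 10→11
i=4 'b': node 11→12
i=5 'a': node 12→13  ** P1@[4:5],P2@[1:5],P3@[5:5]
i=6 'a': node 13→14 (fail-walked)  ** P3@[6:6]
i=7 'c': node 14→1 (fail-walked)
i=8 'e': node 1→9 (fail-walked)
i=9 'c': node 9→1 (fail-walked)
i=10 'b': node 1→2
i=11 'b': node 2→3
i=12 'd': node 3→4
i=13 'e': node 4→5
i=14 'b': node 5→6  ** P0@[9:14]
i=15 'b': node 6→7 (fail-walked)
i=16 'a': node 7→8  ** P1@[15:16],P3@[16:16]
i=17 'e': node 8→9 (fail-walked)
i=18 'c': node 9→1 (fail-walked)
i=19 'd': node 1→0 (fail-walked)
i=20 'e': node 0→9
i=21 'e': node 9→10
i=22 'c': node 10→11
i=23 'b': node 11→12
i=24 'a': node 12→13  ** P1@[23:24],P2@[20:24],P3@[24:24]
i=25 'a': node 13→14 (fail-walked)  ** P3@[25:25]
i=26 'e': node 14→9 (fail-walked)
i=27 'e': node 9→10
i=28 'c': node 10→11
i=29 'b': node 11→12
i=30 'a': node 12→13  ** P1@[29:30],P2@[26:30],P3@[30:30]

All matches (sorted): [[0,3],[5,1],[5,2],[5,3],[6,3],[14,0],[16,1],[16,3],[24,1],[24,2],[24,3],[25,3],[30,1],[30,2],[30,3]]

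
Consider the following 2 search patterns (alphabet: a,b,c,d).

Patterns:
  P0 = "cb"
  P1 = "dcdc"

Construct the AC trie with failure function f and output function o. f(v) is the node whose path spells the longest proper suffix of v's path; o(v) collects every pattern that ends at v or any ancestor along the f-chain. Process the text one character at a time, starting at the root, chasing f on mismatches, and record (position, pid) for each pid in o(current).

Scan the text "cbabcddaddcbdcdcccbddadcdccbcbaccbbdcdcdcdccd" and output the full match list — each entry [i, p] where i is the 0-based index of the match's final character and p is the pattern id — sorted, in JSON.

Build:
Trie nodes:
  0='ε' goto c→1 d→3
  1='c' goto b→2
  2='cb' goto ·  [P0 ends]
  3='d' goto c→4
  4='dc' goto d→5
  5='dcd' goto c→6
  6='dcdc' goto ·  [P1 ends]

Failure links (BFS by depth):
  n1('c'): parent n0 fail=0; on 'c' 0 → fail=0;  out ∅∪∅=∅
  n3('d'): parent n0 fail=0; on 'd' 0 → fail=0;  out ∅∪∅=∅
  n2('cb'): parent n1 fail=0; on 'b' 0 → fail=0;  out {0}∪∅={0}
  n4('dc'): parent n3 fail=0; on 'c' 0 → fail=1;  out ∅∪∅=∅
  n5('dcd'): parent n4 fail=1; on 'd' 1→0 → fail=3;  out ∅∪∅=∅
  n6('dcdc'): parent n5 fail=3; on 'c' 3 → fail=4;  out {1}∪∅={1}

Scan:
i=0 'c': node 0→1
i=1 'b': node 1→2  → match P0@[0:1]
i=2 'a': node 2→0 ·f
i=3 'b': node 0→0
i=4 'c': node 0→1
i=5 'd': node 1→3 ·f
i=6 'd': node 3→3 ·f
i=7 'a': node 3→0 ·f
i=8 'd': node 0→3
i=9 'd': node 3→3 ·f
i=10 'c': node 3→4
i=11 'b': node 4→2 ·f  → match P0@[10:11]
i=12 'd': node 2→3 ·f
i=13 'c': node 3→4
i=14 'd': node 4→5
i=15 'c': node 5→6  → match P1@[12:15]
i=16 'c': node 6→1 ·f
i=17 'c': node 1→1 ·f
i=18 'b': node 1→2  → match P0@[17:18]
i=19 'd': node 2→3 ·f
i=20 'd': node 3→3 ·f
i=21 'a': node 3→0 ·f
i=22 'd': node 0→3
i=23 'c': node 3→4
i=24 'd': node 4→5
i=25 'c': node 5→6  → match P1@[22:25]
i=26 'c': node 6→1 ·f
i=27 'b': node 1→2  → match P0@[26:27]
i=28 'c': node 2→1 ·f
i=29 'b': node 1→2  → match P0@[28:29]
i=30 'a': node 2→0 ·f
i=31 'c': node 0→1
i=32 'c': node 1→1 ·f
i=33 'b': node 1→2  → match P0@[32:33]
i=34 'b': node 2→0 ·f
i=35 'd': node 0→3
i=36 'c': node 3→4
i=37 'd': node 4→5
i=38 'c': node 5→6  → match P1@[35:38]
i=39 'd': node 6→5 ·f
i=40 'c': node 5→6  → match P1@[37:40]
i=41 'd': node 6→5 ·f
i=42 'c': node 5→6  → match P1@[39:42]
i=43 'c': node 6→1 ·f
i=44 'd': node 1→3 ·f

Result: [[1,0],[11,0],[15,1],[18,0],[25,1],[27,0],[29,0],[33,0],[38,1],[40,1],[42,1]]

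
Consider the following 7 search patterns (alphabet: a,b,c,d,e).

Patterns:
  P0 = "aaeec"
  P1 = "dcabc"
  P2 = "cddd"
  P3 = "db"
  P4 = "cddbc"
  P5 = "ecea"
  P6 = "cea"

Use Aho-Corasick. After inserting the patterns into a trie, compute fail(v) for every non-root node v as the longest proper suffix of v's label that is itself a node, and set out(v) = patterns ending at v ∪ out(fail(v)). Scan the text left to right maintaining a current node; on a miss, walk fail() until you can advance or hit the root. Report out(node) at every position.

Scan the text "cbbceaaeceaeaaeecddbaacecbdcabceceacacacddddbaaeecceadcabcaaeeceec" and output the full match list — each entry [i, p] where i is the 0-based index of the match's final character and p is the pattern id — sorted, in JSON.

Build:
Trie (insert patterns):
  0='ε' goto a→1 c→11 d→6 e→18
  1='a' goto a→2
  2='aa' goto e→3
  3='aae' goto e→4
  4='aaee' goto c→5
  5='aaeec' goto ·  ←P0
  6='d' goto b→15 c→7
  7='dc' goto a→8
  8='dca' goto b→9
  9='dcab' goto c→10
  10='dcabc' goto ·  ←P1
  11='c' goto d→12 e→22
  12='cd' goto d→13
  13='cdd' goto b→16 d→14
  14='cddd' goto ·  ←P2
  15='db' goto ·  ←P3
  16='cddb' goto c→17
  17='cddbc' goto ·  ←P4
  18='e' goto c→19
  19='ec' goto e→20
  20='ece' goto a→21
  21='ecea' goto ·  ←P5
  22='ce' goto a→23
  23='cea' goto ·  ←P6

BFS fail/out derivation:
  fail(1) 'a': from fail(0)=0 chase 'a': 0 ⇒ 0;  out=∅∪out(0)=∅
  fail(6) 'd': from fail(0)=0 chase 'd': 0 ⇒ 0;  out=∅∪out(0)=∅
  fail(11) 'c': from fail(0)=0 chase 'c': 0 ⇒ 0;  out=∅∪out(0)=∅
  fail(18) 'e': from fail(0)=0 chase 'e': 0 ⇒ 0;  out=∅∪out(0)=∅
  fail(2) 'aa': from fail(1)=0 chase 'a': 0 ⇒ 1;  out=∅∪out(1)=∅
  fail(7) 'dc': from fail(6)=0 chase 'c': 0 ⇒ 11;  out=∅∪out(11)=∅
  fail(12) 'cd': from fail(11)=0 chase 'd': 0 ⇒ 6;  out=∅∪out(6)=∅
  fail(15) 'db': from fail(6)=0 chase 'b': 0 ⇒ 0;  out={3}∪out(0)={3}
  fail(19) 'ec': from fail(18)=0 chase 'c': 0 ⇒ 11;  out=∅∪out(11)=∅
  fail(22) 'ce': from fail(11)=0 chase 'e': 0 ⇒ 18;  out=∅∪out(18)=∅
  fail(3) 'aae': from fail(2)=1 chase 'e': 1→0 ⇒ 18;  out=∅∪out(18)=∅
  fail(8) 'dca': from fail(7)=11 chase 'a': 11→0 ⇒ 1;  out=∅∪out(1)=∅
  fail(13) 'cdd': from fail(12)=6 chase 'd': 6→0 ⇒ 6;  out=∅∪out(6)=∅
  fail(20) 'ece': from fail(19)=11 chase 'e': 11 ⇒ 22;  out=∅∪out(22)=∅
  fail(23) 'cea': from fail(22)=18 chase 'a': 18→0 ⇒ 1;  out={6}∪out(1)={6}
  fail(4) 'aaee': from fail(3)=18 chase 'e': 18→0 ⇒ 18;  out=∅∪out(18)=∅
  fail(9) 'dcab': from fail(8)=1 chase 'b': 1→0 ⇒ 0;  out=∅∪out(0)=∅
  fail(14) 'cddd': from fail(13)=6 chase 'd': 6→0 ⇒ 6;  out={2}∪out(6)={2}
  fail(16) 'cddb': from fail(13)=6 chase 'b': 6 ⇒ 15;  out=∅∪out(15)={3}
  fail(21) 'ecea': from fail(20)=22 chase 'a': 22 ⇒ 23;  out={5}∪out(23)={5,6}
  fail(5) 'aaeec': from fail(4)=18 chase 'c': 18 ⇒ 19;  out={0}∪out(19)={0}
  fail(10) 'dcabc': from fail(9)=0 chase 'c': 0 ⇒ 11;  out={1}∪out(11)={1}
  fail(17) 'cddbc': from fail(16)=15 chase 'c': 15→0 ⇒ 11;  out={4}∪out(11)={4}

Text stream:
i=0 'c': node 0→11
i=1 'b': node 11→0 (fail-walked)
i=2 'b': node 0→0
i=3 'c': node 0→11
i=4 'e': node 11→22
i=5 'a': node 22→23  emit P6@[3:5]
i=6 'a': node 23→2 (fail-walked)
i=7 'e': node 2→3
i=8 'c': node 3→19 (fail-walked)
i=9 'e': node 19→20
i=10 'a': node 20→21  emit P5@[7:10],P6@[8:10]
i=11 'e': node 21→18 (fail-walked)
i=12 'a': node 18→1 (fail-walked)
i=13 'a': node 1→2
i=14 'e': node 2→3
i=15 'e': node 3→4
i=16 'c': node 4→5  emit P0@[12:16]
i=17 'd': node 5→12 (fail-walked)
i=18 'd': node 12→13
i=19 'b': node 13→16  emit P3@[18:19]
i=20 'a': node 16→1 (fail-walked)
i=21 'a': node 1→2
i=22 'c': node 2→11 (fail-walked)
i=23 'e': node 11→22
i=24 'c': node 22→19 (fail-walked)
i=25 'b': node 19→0 (fail-walked)
i=26 'd': node 0→6
i=27 'c': node 6→7
i=28 'a': node 7→8
i=29 'b': node 8→9
i=30 'c': node 9→10  emit P1@[26:30]
i=31 'e': node 10→22 (fail-walked)
i=32 'c': node 22→19 (fail-walked)
i=33 'e': node 19→20
i=34 'a': node 20→21  emit P5@[31:34],P6@[32:34]
i=35 'c': node 21→11 (fail-walked)
i=36 'a': node 11→1 (fail-walked)
i=37 'c': node 1→11 (fail-walked)
i=38 'a': node 11→1 (fail-walked)
i=39 'c': node 1→11 (fail-walked)
i=40 'd': node 11→12
i=41 'd': node 12→13
i=42 'd': node 13→14  emit P2@[39:42]
i=43 'd': node 14→6 (fail-walked)
i=44 'b': node 6→15  emit P3@[43:44]
i=45 'a': node 15→1 (fail-walked)
i=46 'a': node 1→2
i=47 'e': node 2→3
i=48 'e': node 3→4
i=49 'c': node 4→5  emit P0@[45:49]
i=50 'c': node 5→11 (fail-walked)
i=51 'e': node 11→22
i=52 'a': node 22→23  emit P6@[50:52]
i=53 'd': node 23→6 (fail-walked)
i=54 'c': node 6→7
i=55 'a': node 7→8
i=56 'b': node 8→9
i=57 'c': node 9→10  emit P1@[53:57]
i=58 'a': node 10→1 (fail-walked)
i=59 'a': node 1→2
i=60 'e': node 2→3
i=61 'e': node 3→4
i=62 'c': node 4→5  emit P0@[58:62]
i=63 'e': node 5→20 (fail-walked)
i=64 'e': node 20→18 (fail-walked)
i=65 'c': node 18→19

All matches (sorted): [[5,6],[10,5],[10,6],[16,0],[19,3],[30,1],[34,5],[34,6],[42,2],[44,3],[49,0],[52,6],[57,1],[62,0]]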